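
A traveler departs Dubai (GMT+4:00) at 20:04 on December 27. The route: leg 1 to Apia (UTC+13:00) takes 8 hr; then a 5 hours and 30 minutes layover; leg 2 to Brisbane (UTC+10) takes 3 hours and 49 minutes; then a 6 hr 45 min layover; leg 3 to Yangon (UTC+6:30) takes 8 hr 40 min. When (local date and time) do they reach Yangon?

07:18 on December 29

Convert departure to UTC: 20:04 − 4:00 = 16:04 UTC on Dec 27.
Add 8 hours leg 1 → 00:04 UTC (Dec 28).
Add 5 hours 30 minutes layover in Apia → 05:34 UTC.
Add 3 hours 49 minutes leg 2 → 09:23 UTC.
Add 6 hours 45 minutes layover in Brisbane → 16:08 UTC.
Add 8 hours and 40 minutes leg 3 → 00:48 UTC (Dec 29).
Yangon is UTC+6:30, so local arrival = 00:48 + 6:30 = 07:18 on Dec 29.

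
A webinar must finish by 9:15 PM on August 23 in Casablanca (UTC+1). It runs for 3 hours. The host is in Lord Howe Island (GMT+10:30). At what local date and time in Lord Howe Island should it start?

3:45 AM on August 24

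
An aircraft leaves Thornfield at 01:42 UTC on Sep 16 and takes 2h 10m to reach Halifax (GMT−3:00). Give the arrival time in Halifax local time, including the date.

00:52 on Sep 16

Departure is given in UTC: 01:42 on Sep 16.
Add 2 hours 10 minutes → 03:52 UTC.
Halifax is UTC−3:00: 03:52 − 3:00 = 00:52 on Sep 16.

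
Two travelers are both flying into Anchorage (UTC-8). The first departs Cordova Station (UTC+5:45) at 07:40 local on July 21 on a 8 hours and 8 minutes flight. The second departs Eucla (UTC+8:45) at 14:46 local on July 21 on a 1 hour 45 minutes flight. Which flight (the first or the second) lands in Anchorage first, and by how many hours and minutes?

Flight 1 in UTC: 07:40 − 5:45 = 01:55 on Jul 21.
+8 hours 8 minutes → arrive 10:03 UTC on Jul 21.
Flight 2 in UTC: 14:46 − 8:45 = 06:01 on Jul 21.
+1 hour and 45 minutes → arrive 07:46 UTC on Jul 21.
Flight 2 lands earlier by 2 hours 17 minutes.

the second, by 2 hours 17 minutes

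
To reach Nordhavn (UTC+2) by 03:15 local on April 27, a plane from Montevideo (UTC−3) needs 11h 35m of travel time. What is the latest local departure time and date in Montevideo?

Target arrival in UTC: 03:15 − 2:00 = 01:15 on Apr 27.
Subtract 11 hours and 35 minutes → departure 13:40 UTC on Apr 26.
Montevideo is UTC−3:00: 13:40 − 3:00 = 10:40 on Apr 26.

10:40 on April 26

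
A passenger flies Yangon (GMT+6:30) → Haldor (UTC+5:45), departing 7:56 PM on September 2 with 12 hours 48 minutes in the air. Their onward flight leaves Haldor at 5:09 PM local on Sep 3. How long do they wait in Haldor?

Convert departure to UTC: 7:56 PM − 6:30 = 1:26 PM UTC on Sep 2.
Add 12 hours and 48 minutes flight time → 2:14 AM UTC (Sep 3).
Haldor is UTC+5:45, so local arrival = 2:14 AM + 5:45 = 7:59 AM on Sep 3.
Layover = 5:09 PM − 7:59 AM = 9 hours 10 minutes.

9 hours 10 minutes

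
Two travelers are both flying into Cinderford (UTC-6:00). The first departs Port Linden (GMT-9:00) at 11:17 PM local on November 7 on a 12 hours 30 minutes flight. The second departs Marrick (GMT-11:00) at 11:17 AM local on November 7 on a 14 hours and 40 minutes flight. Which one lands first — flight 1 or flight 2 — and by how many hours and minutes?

the second, by 7 hours 50 minutes

Flight 1 in UTC: 11:17 PM + 9:00 = 8:17 AM on Nov 8.
+12 hours 30 minutes → arrive 8:47 PM UTC on Nov 8.
Flight 2 in UTC: 11:17 AM + 11:00 = 10:17 PM on Nov 7.
+14 hours 40 minutes → arrive 12:57 PM UTC on Nov 8.
Flight 2 lands earlier by 7 hours 50 minutes.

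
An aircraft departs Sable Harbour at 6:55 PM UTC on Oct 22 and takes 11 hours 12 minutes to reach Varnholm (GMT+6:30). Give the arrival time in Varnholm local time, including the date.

12:37 PM on October 23

Departure is given in UTC: 6:55 PM on Oct 22.
Add 11 hours and 12 minutes → 6:07 AM UTC (Oct 23).
Varnholm is UTC+6:30: 6:07 AM + 6:30 = 12:37 PM on Oct 23.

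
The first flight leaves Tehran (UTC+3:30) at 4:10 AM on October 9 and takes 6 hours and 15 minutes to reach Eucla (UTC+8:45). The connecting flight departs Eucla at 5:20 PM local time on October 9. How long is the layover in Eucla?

1 hour 40 minutes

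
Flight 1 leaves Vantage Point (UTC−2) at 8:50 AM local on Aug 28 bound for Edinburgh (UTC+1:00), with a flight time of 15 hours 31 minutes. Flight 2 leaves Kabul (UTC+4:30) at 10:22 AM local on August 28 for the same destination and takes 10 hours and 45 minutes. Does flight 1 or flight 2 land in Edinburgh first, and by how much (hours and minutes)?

Flight 1 in UTC: 8:50 AM + 2:00 = 10:50 AM on Aug 28.
+15 hours and 31 minutes → arrive 2:21 AM UTC on Aug 29.
Flight 2 in UTC: 10:22 AM − 4:30 = 5:52 AM on Aug 28.
+10 hours and 45 minutes → arrive 4:37 PM UTC on Aug 28.
Flight 2 lands earlier by 9 hours 44 minutes.

the second, by 9 hours 44 minutes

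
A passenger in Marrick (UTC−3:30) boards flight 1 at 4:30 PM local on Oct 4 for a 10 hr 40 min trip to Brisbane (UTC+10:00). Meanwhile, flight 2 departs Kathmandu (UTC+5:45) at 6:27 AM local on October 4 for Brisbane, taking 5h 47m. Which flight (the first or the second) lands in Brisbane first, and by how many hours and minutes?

the second, by 24 hours 11 minutes

Flight 1 in UTC: 4:30 PM + 3:30 = 8:00 PM on Oct 4.
+10 hours 40 minutes → arrive 6:40 AM UTC on Oct 5.
Flight 2 in UTC: 6:27 AM − 5:45 = 12:42 AM on Oct 4.
+5 hours and 47 minutes → arrive 6:29 AM UTC on Oct 4.
Flight 2 lands earlier by 24 hours 11 minutes.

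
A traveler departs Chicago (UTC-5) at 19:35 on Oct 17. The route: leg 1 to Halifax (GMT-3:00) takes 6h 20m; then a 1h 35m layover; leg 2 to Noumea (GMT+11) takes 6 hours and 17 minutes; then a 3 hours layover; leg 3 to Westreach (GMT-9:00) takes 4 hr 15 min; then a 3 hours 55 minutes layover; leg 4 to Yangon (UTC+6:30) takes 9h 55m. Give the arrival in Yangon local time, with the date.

18:22 on October 19

Convert departure to UTC: 19:35 + 5:00 = 00:35 UTC on Oct 18.
Add 6 hours 20 minutes leg 1 → 06:55 UTC.
Add 1 hour and 35 minutes layover in Halifax → 08:30 UTC.
Add 6 hours and 17 minutes leg 2 → 14:47 UTC.
Add 3 hours layover in Noumea → 17:47 UTC.
Add 4 hours and 15 minutes leg 3 → 22:02 UTC.
Add 3 hours and 55 minutes layover in Westreach → 01:57 UTC (Oct 19).
Add 9 hours 55 minutes leg 4 → 11:52 UTC.
Yangon is UTC+6:30, so local arrival = 11:52 + 6:30 = 18:22 on Oct 19.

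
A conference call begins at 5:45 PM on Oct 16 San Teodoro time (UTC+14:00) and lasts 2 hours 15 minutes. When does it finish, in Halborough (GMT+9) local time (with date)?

Halborough is 5:00 behind San Teodoro.
After 2 hours 15 minutes it is 8:00 PM in San Teodoro.
Shift by the zone difference: 8:00 PM − 5:00 = 3:00 PM on Oct 16 in Halborough.

3:00 PM on October 16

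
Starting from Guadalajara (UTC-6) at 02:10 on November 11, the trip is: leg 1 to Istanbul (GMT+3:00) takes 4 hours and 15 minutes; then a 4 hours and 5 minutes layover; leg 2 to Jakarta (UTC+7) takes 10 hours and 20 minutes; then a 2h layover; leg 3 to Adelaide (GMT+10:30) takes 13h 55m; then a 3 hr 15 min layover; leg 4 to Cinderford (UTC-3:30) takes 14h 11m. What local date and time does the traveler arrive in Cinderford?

Convert departure to UTC: 02:10 + 6:00 = 08:10 UTC on Nov 11.
Add 4 hours 15 minutes leg 1 → 12:25 UTC.
Add 4 hours and 5 minutes layover in Istanbul → 16:30 UTC.
Add 10 hours and 20 minutes leg 2 → 02:50 UTC (Nov 12).
Add 2 hours layover in Jakarta → 04:50 UTC.
Add 13 hours 55 minutes leg 3 → 18:45 UTC.
Add 3 hours 15 minutes layover in Adelaide → 22:00 UTC.
Add 14 hours 11 minutes leg 4 → 12:11 UTC (Nov 13).
Cinderford is UTC−3:30, so local arrival = 12:11 − 3:30 = 08:41 on Nov 13.

08:41 on November 13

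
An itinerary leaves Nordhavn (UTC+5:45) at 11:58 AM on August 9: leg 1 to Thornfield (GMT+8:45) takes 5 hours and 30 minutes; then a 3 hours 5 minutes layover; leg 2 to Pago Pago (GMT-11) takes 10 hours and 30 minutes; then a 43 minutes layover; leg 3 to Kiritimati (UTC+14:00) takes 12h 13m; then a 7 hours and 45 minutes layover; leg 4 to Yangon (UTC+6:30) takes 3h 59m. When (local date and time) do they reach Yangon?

Convert departure to UTC: 11:58 AM − 5:45 = 6:13 AM UTC on Aug 9.
Add 5 hours 30 minutes leg 1 → 11:43 AM UTC.
Add 3 hours and 5 minutes layover in Thornfield → 2:48 PM UTC.
Add 10 hours and 30 minutes leg 2 → 1:18 AM UTC (Aug 10).
Add 43 minutes layover in Pago Pago → 2:01 AM UTC.
Add 12 hours 13 minutes leg 3 → 2:14 PM UTC.
Add 7 hours 45 minutes layover in Kiritimati → 9:59 PM UTC.
Add 3 hours and 59 minutes leg 4 → 1:58 AM UTC (Aug 11).
Yangon is UTC+6:30, so local arrival = 1:58 AM + 6:30 = 8:28 AM on Aug 11.

8:28 AM on August 11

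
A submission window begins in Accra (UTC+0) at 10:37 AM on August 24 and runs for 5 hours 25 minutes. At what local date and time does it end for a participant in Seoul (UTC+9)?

1:02 AM on August 25

Seoul is 9:00 ahead of Accra.
After 5 hours and 25 minutes it is 4:02 PM in Accra.
Shift by the zone difference: 4:02 PM + 9:00 = 1:02 AM on Aug 25 in Seoul.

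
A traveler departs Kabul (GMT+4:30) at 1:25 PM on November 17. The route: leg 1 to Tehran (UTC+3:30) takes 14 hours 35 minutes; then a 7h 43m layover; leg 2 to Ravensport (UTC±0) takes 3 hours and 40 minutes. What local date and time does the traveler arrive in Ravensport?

Convert departure to UTC: 1:25 PM − 4:30 = 8:55 AM UTC on Nov 17.
Add 14 hours 35 minutes leg 1 → 11:30 PM UTC.
Add 7 hours 43 minutes layover in Tehran → 7:13 AM UTC (Nov 18).
Add 3 hours 40 minutes leg 2 → 10:53 AM UTC.
Ravensport is UTC+0, so local arrival is the same: 10:53 AM on Nov 18.

10:53 AM on November 18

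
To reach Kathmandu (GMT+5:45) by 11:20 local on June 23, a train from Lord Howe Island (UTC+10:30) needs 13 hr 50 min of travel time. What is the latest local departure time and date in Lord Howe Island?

02:15 on June 23

Target arrival in UTC: 11:20 − 5:45 = 05:35 on Jun 23.
Subtract 13 hours and 50 minutes → departure 15:45 UTC on Jun 22.
Lord Howe Island is UTC+10:30: 15:45 + 10:30 = 02:15 on Jun 23.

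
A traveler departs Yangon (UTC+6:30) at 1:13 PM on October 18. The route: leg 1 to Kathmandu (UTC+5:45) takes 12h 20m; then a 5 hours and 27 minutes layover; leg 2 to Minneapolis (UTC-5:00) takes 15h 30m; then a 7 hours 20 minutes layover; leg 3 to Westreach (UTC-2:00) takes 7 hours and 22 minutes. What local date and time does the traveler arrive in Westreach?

4:42 AM on Oct 20

Convert departure to UTC: 1:13 PM − 6:30 = 6:43 AM UTC on Oct 18.
Add 12 hours and 20 minutes leg 1 → 7:03 PM UTC.
Add 5 hours 27 minutes layover in Kathmandu → 12:30 AM UTC (Oct 19).
Add 15 hours and 30 minutes leg 2 → 4:00 PM UTC.
Add 7 hours 20 minutes layover in Minneapolis → 11:20 PM UTC.
Add 7 hours and 22 minutes leg 3 → 6:42 AM UTC (Oct 20).
Westreach is UTC−2:00, so local arrival = 6:42 AM − 2:00 = 4:42 AM on Oct 20.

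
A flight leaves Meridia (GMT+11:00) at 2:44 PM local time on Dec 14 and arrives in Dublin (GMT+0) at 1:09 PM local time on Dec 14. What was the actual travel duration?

9 hours 25 minutes

Dublin is 11:00 behind Meridia.
Clock-face elapsed time (ignoring zones) is −1 hour 35 minutes.
Actual elapsed = −1 hour 35 minutes + 11:00 = 9 hours 25 minutes.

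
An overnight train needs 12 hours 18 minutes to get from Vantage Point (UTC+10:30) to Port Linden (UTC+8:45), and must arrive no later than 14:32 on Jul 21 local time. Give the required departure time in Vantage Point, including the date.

03:59 on July 21

Target arrival in UTC: 14:32 − 8:45 = 05:47 on Jul 21.
Subtract 12 hours 18 minutes → departure 17:29 UTC on Jul 20.
Vantage Point is UTC+10:30: 17:29 + 10:30 = 03:59 on Jul 21.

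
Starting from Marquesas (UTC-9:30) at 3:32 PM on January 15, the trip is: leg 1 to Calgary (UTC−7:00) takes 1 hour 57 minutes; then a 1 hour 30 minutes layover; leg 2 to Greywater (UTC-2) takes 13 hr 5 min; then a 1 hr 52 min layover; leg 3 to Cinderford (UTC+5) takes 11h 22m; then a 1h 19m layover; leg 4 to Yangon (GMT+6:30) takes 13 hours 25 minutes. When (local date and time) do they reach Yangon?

Convert departure to UTC: 3:32 PM + 9:30 = 1:02 AM UTC on Jan 16.
Add 1 hour 57 minutes leg 1 → 2:59 AM UTC.
Add 1 hour and 30 minutes layover in Calgary → 4:29 AM UTC.
Add 13 hours and 5 minutes leg 2 → 5:34 PM UTC.
Add 1 hour and 52 minutes layover in Greywater → 7:26 PM UTC.
Add 11 hours and 22 minutes leg 3 → 6:48 AM UTC (Jan 17).
Add 1 hour and 19 minutes layover in Cinderford → 8:07 AM UTC.
Add 13 hours and 25 minutes leg 4 → 9:32 PM UTC.
Yangon is UTC+6:30, so local arrival = 9:32 PM + 6:30 = 4:02 AM on Jan 18.

4:02 AM on January 18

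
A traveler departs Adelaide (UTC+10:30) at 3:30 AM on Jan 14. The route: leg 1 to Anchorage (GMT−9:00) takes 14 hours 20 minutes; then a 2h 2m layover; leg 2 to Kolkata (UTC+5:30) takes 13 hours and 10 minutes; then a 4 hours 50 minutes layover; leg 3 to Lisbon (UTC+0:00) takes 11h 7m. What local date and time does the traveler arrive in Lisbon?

Convert departure to UTC: 3:30 AM − 10:30 = 5:00 PM UTC on Jan 13.
Add 14 hours and 20 minutes leg 1 → 7:20 AM UTC (Jan 14).
Add 2 hours and 2 minutes layover in Anchorage → 9:22 AM UTC.
Add 13 hours and 10 minutes leg 2 → 10:32 PM UTC.
Add 4 hours and 50 minutes layover in Kolkata → 3:22 AM UTC (Jan 15).
Add 11 hours and 7 minutes leg 3 → 2:29 PM UTC.
Lisbon is UTC+0, so local arrival is the same: 2:29 PM on Jan 15.

2:29 PM on January 15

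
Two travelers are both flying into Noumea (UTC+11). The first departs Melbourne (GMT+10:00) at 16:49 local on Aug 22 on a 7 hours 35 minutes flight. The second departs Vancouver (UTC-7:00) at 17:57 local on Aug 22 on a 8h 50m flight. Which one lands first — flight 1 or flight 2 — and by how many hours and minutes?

the first, by 19 hours 23 minutes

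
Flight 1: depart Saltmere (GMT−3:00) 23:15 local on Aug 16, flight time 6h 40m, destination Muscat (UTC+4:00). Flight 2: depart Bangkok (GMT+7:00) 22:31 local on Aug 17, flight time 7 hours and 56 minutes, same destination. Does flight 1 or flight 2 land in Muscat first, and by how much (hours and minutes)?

the first, by 14 hours 32 minutes

Flight 1 in UTC: 23:15 + 3:00 = 02:15 on Aug 17.
+6 hours 40 minutes → arrive 08:55 UTC on Aug 17.
Flight 2 in UTC: 22:31 − 7:00 = 15:31 on Aug 17.
+7 hours 56 minutes → arrive 23:27 UTC on Aug 17.
Flight 1 lands earlier by 14 hours 32 minutes.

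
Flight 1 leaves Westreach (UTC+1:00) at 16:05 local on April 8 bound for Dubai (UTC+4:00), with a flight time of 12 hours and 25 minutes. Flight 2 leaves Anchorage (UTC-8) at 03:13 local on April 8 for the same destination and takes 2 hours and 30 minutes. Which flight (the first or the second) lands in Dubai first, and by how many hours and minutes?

Flight 1 in UTC: 16:05 − 1:00 = 15:05 on Apr 8.
+12 hours and 25 minutes → arrive 03:30 UTC on Apr 9.
Flight 2 in UTC: 03:13 + 8:00 = 11:13 on Apr 8.
+2 hours 30 minutes → arrive 13:43 UTC on Apr 8.
Flight 2 lands earlier by 13 hours 47 minutes.

the second, by 13 hours 47 minutes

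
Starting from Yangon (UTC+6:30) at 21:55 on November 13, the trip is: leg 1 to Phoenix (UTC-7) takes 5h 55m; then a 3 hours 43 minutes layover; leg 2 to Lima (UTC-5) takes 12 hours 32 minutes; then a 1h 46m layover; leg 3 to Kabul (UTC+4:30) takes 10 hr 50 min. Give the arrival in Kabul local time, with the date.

06:41 on November 15

Convert departure to UTC: 21:55 − 6:30 = 15:25 UTC on Nov 13.
Add 5 hours 55 minutes leg 1 → 21:20 UTC.
Add 3 hours and 43 minutes layover in Phoenix → 01:03 UTC (Nov 14).
Add 12 hours and 32 minutes leg 2 → 13:35 UTC.
Add 1 hour and 46 minutes layover in Lima → 15:21 UTC.
Add 10 hours and 50 minutes leg 3 → 02:11 UTC (Nov 15).
Kabul is UTC+4:30, so local arrival = 02:11 + 4:30 = 06:41 on Nov 15.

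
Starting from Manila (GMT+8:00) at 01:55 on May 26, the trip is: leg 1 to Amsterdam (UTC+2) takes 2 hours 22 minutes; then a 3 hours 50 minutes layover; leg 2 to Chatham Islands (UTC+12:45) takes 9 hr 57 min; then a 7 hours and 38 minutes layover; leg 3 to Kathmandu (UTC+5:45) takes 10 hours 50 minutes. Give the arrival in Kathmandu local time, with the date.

Convert departure to UTC: 01:55 − 8:00 = 17:55 UTC on May 25.
Add 2 hours and 22 minutes leg 1 → 20:17 UTC.
Add 3 hours 50 minutes layover in Amsterdam → 00:07 UTC (May 26).
Add 9 hours 57 minutes leg 2 → 10:04 UTC.
Add 7 hours 38 minutes layover in Chatham Islands → 17:42 UTC.
Add 10 hours 50 minutes leg 3 → 04:32 UTC (May 27).
Kathmandu is UTC+5:45, so local arrival = 04:32 + 5:45 = 10:17 on May 27.

10:17 on May 27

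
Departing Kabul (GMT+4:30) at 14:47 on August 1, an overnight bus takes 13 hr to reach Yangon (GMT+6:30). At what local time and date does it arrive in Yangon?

05:47 on August 2

Yangon is 2:00 ahead of Kabul.
After 13 hours it is 03:47 (Aug 2) in Kabul.
Shift by the zone difference: 03:47 + 2:00 = 05:47 on Aug 2 in Yangon.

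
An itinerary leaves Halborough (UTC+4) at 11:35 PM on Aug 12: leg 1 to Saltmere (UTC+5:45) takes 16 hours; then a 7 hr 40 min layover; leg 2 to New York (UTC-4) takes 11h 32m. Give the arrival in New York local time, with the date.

2:47 AM on Aug 14

Convert departure to UTC: 11:35 PM − 4:00 = 7:35 PM UTC on Aug 12.
Add 16 hours leg 1 → 11:35 AM UTC (Aug 13).
Add 7 hours 40 minutes layover in Saltmere → 7:15 PM UTC.
Add 11 hours 32 minutes leg 2 → 6:47 AM UTC (Aug 14).
New York is UTC−4:00, so local arrival = 6:47 AM − 4:00 = 2:47 AM on Aug 14.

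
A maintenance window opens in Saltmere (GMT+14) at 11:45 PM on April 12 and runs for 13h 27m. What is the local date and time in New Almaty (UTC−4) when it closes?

7:12 PM on April 12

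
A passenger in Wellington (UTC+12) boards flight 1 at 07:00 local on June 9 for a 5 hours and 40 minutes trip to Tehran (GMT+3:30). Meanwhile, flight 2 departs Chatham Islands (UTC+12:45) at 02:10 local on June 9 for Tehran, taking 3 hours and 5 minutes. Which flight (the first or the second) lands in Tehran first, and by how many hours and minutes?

the second, by 8 hours 10 minutes

Flight 1 in UTC: 07:00 − 12:00 = 19:00 on Jun 8.
+5 hours and 40 minutes → arrive 00:40 UTC on Jun 9.
Flight 2 in UTC: 02:10 − 12:45 = 13:25 on Jun 8.
+3 hours and 5 minutes → arrive 16:30 UTC on Jun 8.
Flight 2 lands earlier by 8 hours 10 minutes.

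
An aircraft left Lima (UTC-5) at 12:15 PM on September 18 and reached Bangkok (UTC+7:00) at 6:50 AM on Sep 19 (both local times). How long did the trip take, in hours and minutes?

6 hours 35 minutes

Departure in UTC: 12:15 PM + 5:00 = 5:15 PM on Sep 18.
Arrival in UTC: 6:50 AM − 7:00 = 11:50 PM on Sep 18.
Elapsed = 11:50 PM − 5:15 PM = 6 hours 35 minutes.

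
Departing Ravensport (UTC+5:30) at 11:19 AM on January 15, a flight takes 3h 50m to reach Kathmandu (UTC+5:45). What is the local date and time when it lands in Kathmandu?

Convert departure to UTC: 11:19 AM − 5:30 = 5:49 AM UTC on Jan 15.
Add 3 hours 50 minutes travel time → 9:39 AM UTC.
Kathmandu is UTC+5:45, so local arrival = 9:39 AM + 5:45 = 3:24 PM on Jan 15.

3:24 PM on Jan 15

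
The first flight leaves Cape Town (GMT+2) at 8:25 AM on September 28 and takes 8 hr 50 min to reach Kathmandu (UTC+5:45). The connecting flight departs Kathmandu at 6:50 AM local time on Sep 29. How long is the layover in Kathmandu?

9 hours 50 minutes

Convert departure to UTC: 8:25 AM − 2:00 = 6:25 AM UTC on Sep 28.
Add 8 hours 50 minutes flight time → 3:15 PM UTC.
Kathmandu is UTC+5:45, so local arrival = 3:15 PM + 5:45 = 9:00 PM on Sep 28.
Layover = 6:50 AM − 9:00 PM (+1 day) = 9 hours 50 minutes.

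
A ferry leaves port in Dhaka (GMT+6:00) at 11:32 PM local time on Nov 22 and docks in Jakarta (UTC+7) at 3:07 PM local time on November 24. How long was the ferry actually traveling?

38 hours 35 minutes

Departure in UTC: 11:32 PM − 6:00 = 5:32 PM on Nov 22.
Arrival in UTC: 3:07 PM − 7:00 = 8:07 AM on Nov 24.
Elapsed = 8:07 AM − 5:32 PM (+2 days) = 38 hours 35 minutes.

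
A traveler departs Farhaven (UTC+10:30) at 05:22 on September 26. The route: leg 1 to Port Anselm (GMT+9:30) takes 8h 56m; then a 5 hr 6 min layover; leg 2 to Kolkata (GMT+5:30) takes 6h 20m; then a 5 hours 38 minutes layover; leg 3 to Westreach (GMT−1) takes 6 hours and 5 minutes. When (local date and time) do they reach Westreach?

Convert departure to UTC: 05:22 − 10:30 = 18:52 UTC on Sep 25.
Add 8 hours 56 minutes leg 1 → 03:48 UTC (Sep 26).
Add 5 hours and 6 minutes layover in Port Anselm → 08:54 UTC.
Add 6 hours 20 minutes leg 2 → 15:14 UTC.
Add 5 hours 38 minutes layover in Kolkata → 20:52 UTC.
Add 6 hours 5 minutes leg 3 → 02:57 UTC (Sep 27).
Westreach is UTC−1:00, so local arrival = 02:57 − 1:00 = 01:57 on Sep 27.

01:57 on September 27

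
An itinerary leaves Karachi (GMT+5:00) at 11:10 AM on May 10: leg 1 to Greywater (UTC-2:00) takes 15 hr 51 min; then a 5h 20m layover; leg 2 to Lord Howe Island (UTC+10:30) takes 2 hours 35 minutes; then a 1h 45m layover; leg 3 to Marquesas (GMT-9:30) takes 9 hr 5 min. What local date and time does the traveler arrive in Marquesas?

Convert departure to UTC: 11:10 AM − 5:00 = 6:10 AM UTC on May 10.
Add 15 hours and 51 minutes leg 1 → 10:01 PM UTC.
Add 5 hours and 20 minutes layover in Greywater → 3:21 AM UTC (May 11).
Add 2 hours and 35 minutes leg 2 → 5:56 AM UTC.
Add 1 hour and 45 minutes layover in Lord Howe Island → 7:41 AM UTC.
Add 9 hours 5 minutes leg 3 → 4:46 PM UTC.
Marquesas is UTC−9:30, so local arrival = 4:46 PM − 9:30 = 7:16 AM on May 11.

7:16 AM on May 11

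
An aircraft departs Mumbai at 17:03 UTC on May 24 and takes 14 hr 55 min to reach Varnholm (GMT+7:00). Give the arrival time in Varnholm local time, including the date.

Departure is given in UTC: 17:03 on May 24.
Add 14 hours and 55 minutes → 07:58 UTC (May 25).
Varnholm is UTC+7:00: 07:58 + 7:00 = 14:58 on May 25.

14:58 on May 25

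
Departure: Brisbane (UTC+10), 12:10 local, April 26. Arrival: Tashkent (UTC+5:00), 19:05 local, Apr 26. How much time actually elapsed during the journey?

Departure in UTC: 12:10 − 10:00 = 02:10 on Apr 26.
Arrival in UTC: 19:05 − 5:00 = 14:05 on Apr 26.
Elapsed = 14:05 − 02:10 = 11 hours 55 minutes.

11 hours 55 minutes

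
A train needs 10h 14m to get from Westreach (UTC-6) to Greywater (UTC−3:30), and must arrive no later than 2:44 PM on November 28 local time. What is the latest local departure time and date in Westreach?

Target arrival in UTC: 2:44 PM + 3:30 = 6:14 PM on Nov 28.
Subtract 10 hours 14 minutes → departure 8:00 AM UTC on Nov 28.
Westreach is UTC−6:00: 8:00 AM − 6:00 = 2:00 AM on Nov 28.

2:00 AM on November 28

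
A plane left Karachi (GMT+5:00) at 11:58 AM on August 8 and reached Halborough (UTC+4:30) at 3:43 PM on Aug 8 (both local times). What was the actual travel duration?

Departure in UTC: 11:58 AM − 5:00 = 6:58 AM on Aug 8.
Arrival in UTC: 3:43 PM − 4:30 = 11:13 AM on Aug 8.
Elapsed = 11:13 AM − 6:58 AM = 4 hours 15 minutes.

4 hours 15 minutes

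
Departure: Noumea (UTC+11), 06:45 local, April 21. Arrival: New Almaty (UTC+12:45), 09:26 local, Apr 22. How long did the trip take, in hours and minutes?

Departure in UTC: 06:45 − 11:00 = 19:45 on Apr 20.
Arrival in UTC: 09:26 − 12:45 = 20:41 on Apr 21.
Elapsed = 20:41 − 19:45 (+1 day) = 24 hours 56 minutes.

24 hours 56 minutes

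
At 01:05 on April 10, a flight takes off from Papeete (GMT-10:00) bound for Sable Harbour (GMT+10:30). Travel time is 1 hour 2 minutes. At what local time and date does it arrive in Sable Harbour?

Sable Harbour is 20:30 ahead of Papeete.
After 1 hour and 2 minutes it is 02:07 in Papeete.
Shift by the zone difference: 02:07 + 20:30 = 22:37 on Apr 10 in Sable Harbour.

22:37 on Apr 10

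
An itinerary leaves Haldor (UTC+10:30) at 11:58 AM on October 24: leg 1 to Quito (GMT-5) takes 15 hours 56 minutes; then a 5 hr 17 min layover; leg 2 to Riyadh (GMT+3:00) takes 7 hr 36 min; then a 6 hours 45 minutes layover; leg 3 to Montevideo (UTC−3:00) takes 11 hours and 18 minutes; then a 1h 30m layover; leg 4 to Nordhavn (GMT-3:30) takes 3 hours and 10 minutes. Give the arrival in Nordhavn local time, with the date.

1:30 AM on Oct 26

Convert departure to UTC: 11:58 AM − 10:30 = 1:28 AM UTC on Oct 24.
Add 15 hours 56 minutes leg 1 → 5:24 PM UTC.
Add 5 hours and 17 minutes layover in Quito → 10:41 PM UTC.
Add 7 hours 36 minutes leg 2 → 6:17 AM UTC (Oct 25).
Add 6 hours 45 minutes layover in Riyadh → 1:02 PM UTC.
Add 11 hours 18 minutes leg 3 → 12:20 AM UTC (Oct 26).
Add 1 hour 30 minutes layover in Montevideo → 1:50 AM UTC.
Add 3 hours 10 minutes leg 4 → 5:00 AM UTC.
Nordhavn is UTC−3:30, so local arrival = 5:00 AM − 3:30 = 1:30 AM on Oct 26.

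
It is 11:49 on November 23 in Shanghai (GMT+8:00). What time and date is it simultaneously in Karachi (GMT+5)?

08:49 on November 23

Karachi is 3:00 behind Shanghai.
Shift by the zone difference: 11:49 − 3:00 = 08:49 on Nov 23 in Karachi.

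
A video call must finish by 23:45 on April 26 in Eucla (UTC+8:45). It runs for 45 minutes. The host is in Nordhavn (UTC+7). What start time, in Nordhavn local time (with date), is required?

21:15 on April 26

Target end time in UTC: 23:45 − 8:45 = 15:00 on Apr 26.
Subtract 45 minutes → start 14:15 UTC on Apr 26.
Nordhavn is UTC+7:00: 14:15 + 7:00 = 21:15 on Apr 26.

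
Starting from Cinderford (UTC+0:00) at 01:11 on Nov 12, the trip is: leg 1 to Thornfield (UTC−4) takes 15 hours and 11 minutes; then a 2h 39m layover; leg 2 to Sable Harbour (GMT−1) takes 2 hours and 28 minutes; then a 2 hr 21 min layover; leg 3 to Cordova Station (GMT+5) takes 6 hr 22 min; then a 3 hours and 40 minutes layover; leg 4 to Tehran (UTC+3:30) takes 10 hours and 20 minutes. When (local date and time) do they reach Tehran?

23:42 on Nov 13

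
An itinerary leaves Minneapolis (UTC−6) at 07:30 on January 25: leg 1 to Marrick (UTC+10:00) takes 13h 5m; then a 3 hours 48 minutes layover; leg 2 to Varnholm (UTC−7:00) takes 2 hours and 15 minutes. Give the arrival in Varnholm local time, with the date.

01:38 on January 26

Convert departure to UTC: 07:30 + 6:00 = 13:30 UTC on Jan 25.
Add 13 hours 5 minutes leg 1 → 02:35 UTC (Jan 26).
Add 3 hours 48 minutes layover in Marrick → 06:23 UTC.
Add 2 hours and 15 minutes leg 2 → 08:38 UTC.
Varnholm is UTC−7:00, so local arrival = 08:38 − 7:00 = 01:38 on Jan 26.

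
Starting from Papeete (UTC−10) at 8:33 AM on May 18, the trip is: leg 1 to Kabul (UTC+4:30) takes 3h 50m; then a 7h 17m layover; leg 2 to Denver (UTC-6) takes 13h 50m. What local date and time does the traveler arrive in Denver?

1:30 PM on May 19

Convert departure to UTC: 8:33 AM + 10:00 = 6:33 PM UTC on May 18.
Add 3 hours and 50 minutes leg 1 → 10:23 PM UTC.
Add 7 hours 17 minutes layover in Kabul → 5:40 AM UTC (May 19).
Add 13 hours and 50 minutes leg 2 → 7:30 PM UTC.
Denver is UTC−6:00, so local arrival = 7:30 PM − 6:00 = 1:30 PM on May 19.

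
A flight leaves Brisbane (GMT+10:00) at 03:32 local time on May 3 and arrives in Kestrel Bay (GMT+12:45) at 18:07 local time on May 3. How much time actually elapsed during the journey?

11 hours 50 minutes

Kestrel Bay is 2:45 ahead of Brisbane.
Clock-face elapsed time (ignoring zones) is 14 hours 35 minutes.
Actual elapsed = 14 hours 35 minutes − 2:45 = 11 hours 50 minutes.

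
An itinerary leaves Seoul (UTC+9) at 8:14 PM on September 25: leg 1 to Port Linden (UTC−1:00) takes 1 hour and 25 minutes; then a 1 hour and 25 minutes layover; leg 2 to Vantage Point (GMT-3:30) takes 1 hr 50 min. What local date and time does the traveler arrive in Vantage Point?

Convert departure to UTC: 8:14 PM − 9:00 = 11:14 AM UTC on Sep 25.
Add 1 hour and 25 minutes leg 1 → 12:39 PM UTC.
Add 1 hour 25 minutes layover in Port Linden → 2:04 PM UTC.
Add 1 hour and 50 minutes leg 2 → 3:54 PM UTC.
Vantage Point is UTC−3:30, so local arrival = 3:54 PM − 3:30 = 12:24 PM on Sep 25.

12:24 PM on September 25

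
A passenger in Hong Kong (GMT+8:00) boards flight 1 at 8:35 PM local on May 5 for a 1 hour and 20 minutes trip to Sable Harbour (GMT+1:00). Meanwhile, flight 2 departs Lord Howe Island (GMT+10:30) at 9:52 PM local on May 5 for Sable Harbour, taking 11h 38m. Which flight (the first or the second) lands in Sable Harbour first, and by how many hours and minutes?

the first, by 9 hours 5 minutes

Flight 1 in UTC: 8:35 PM − 8:00 = 12:35 PM on May 5.
+1 hour 20 minutes → arrive 1:55 PM UTC on May 5.
Flight 2 in UTC: 9:52 PM − 10:30 = 11:22 AM on May 5.
+11 hours 38 minutes → arrive 11:00 PM UTC on May 5.
Flight 1 lands earlier by 9 hours 5 minutes.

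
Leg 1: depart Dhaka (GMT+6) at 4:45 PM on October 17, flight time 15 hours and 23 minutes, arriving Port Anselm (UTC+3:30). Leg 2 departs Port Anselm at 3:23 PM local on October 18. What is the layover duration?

9 hours 45 minutes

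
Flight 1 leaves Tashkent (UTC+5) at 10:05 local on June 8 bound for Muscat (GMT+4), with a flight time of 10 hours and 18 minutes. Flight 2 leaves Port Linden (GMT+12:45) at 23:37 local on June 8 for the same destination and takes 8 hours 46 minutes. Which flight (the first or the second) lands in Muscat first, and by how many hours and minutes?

the first, by 4 hours 15 minutes

Flight 1 in UTC: 10:05 − 5:00 = 05:05 on Jun 8.
+10 hours 18 minutes → arrive 15:23 UTC on Jun 8.
Flight 2 in UTC: 23:37 − 12:45 = 10:52 on Jun 8.
+8 hours and 46 minutes → arrive 19:38 UTC on Jun 8.
Flight 1 lands earlier by 4 hours 15 minutes.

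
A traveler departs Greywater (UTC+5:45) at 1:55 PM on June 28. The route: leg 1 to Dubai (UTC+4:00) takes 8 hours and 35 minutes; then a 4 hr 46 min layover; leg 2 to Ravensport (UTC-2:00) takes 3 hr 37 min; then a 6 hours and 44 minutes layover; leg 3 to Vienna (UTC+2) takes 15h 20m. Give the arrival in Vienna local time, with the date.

Convert departure to UTC: 1:55 PM − 5:45 = 8:10 AM UTC on Jun 28.
Add 8 hours and 35 minutes leg 1 → 4:45 PM UTC.
Add 4 hours 46 minutes layover in Dubai → 9:31 PM UTC.
Add 3 hours and 37 minutes leg 2 → 1:08 AM UTC (Jun 29).
Add 6 hours and 44 minutes layover in Ravensport → 7:52 AM UTC.
Add 15 hours 20 minutes leg 3 → 11:12 PM UTC.
Vienna is UTC+2:00, so local arrival = 11:12 PM + 2:00 = 1:12 AM on Jun 30.

1:12 AM on June 30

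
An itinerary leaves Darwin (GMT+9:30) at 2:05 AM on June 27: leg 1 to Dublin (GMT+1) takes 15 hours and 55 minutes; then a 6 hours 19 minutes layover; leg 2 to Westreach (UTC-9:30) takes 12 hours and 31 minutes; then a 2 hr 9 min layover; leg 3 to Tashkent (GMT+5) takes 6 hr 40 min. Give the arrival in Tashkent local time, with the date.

5:09 PM on June 28

Convert departure to UTC: 2:05 AM − 9:30 = 4:35 PM UTC on Jun 26.
Add 15 hours 55 minutes leg 1 → 8:30 AM UTC (Jun 27).
Add 6 hours and 19 minutes layover in Dublin → 2:49 PM UTC.
Add 12 hours 31 minutes leg 2 → 3:20 AM UTC (Jun 28).
Add 2 hours and 9 minutes layover in Westreach → 5:29 AM UTC.
Add 6 hours and 40 minutes leg 3 → 12:09 PM UTC.
Tashkent is UTC+5:00, so local arrival = 12:09 PM + 5:00 = 5:09 PM on Jun 28.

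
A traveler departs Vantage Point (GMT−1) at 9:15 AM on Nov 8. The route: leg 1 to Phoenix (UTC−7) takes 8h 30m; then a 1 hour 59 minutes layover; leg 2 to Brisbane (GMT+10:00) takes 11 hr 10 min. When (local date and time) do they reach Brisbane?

5:54 PM on Nov 9

Convert departure to UTC: 9:15 AM + 1:00 = 10:15 AM UTC on Nov 8.
Add 8 hours 30 minutes leg 1 → 6:45 PM UTC.
Add 1 hour 59 minutes layover in Phoenix → 8:44 PM UTC.
Add 11 hours 10 minutes leg 2 → 7:54 AM UTC (Nov 9).
Brisbane is UTC+10:00, so local arrival = 7:54 AM + 10:00 = 5:54 PM on Nov 9.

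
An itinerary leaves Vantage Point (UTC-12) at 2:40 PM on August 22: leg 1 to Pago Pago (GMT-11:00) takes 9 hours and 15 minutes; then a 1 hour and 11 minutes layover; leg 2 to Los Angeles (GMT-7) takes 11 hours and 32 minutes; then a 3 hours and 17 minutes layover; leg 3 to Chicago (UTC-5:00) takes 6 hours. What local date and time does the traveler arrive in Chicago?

4:55 AM on August 24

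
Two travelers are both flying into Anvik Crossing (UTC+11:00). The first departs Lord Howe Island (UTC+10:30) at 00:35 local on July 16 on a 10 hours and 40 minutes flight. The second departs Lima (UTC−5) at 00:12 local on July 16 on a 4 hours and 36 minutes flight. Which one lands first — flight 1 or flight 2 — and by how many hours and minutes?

the first, by 9 hours 3 minutes

Flight 1 in UTC: 00:35 − 10:30 = 14:05 on Jul 15.
+10 hours 40 minutes → arrive 00:45 UTC on Jul 16.
Flight 2 in UTC: 00:12 + 5:00 = 05:12 on Jul 16.
+4 hours 36 minutes → arrive 09:48 UTC on Jul 16.
Flight 1 lands earlier by 9 hours 3 minutes.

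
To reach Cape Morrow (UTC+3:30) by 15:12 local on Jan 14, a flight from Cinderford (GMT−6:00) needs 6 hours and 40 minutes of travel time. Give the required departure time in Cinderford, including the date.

Target arrival in UTC: 15:12 − 3:30 = 11:42 on Jan 14.
Subtract 6 hours and 40 minutes → departure 05:02 UTC on Jan 14.
Cinderford is UTC−6:00: 05:02 − 6:00 = 23:02 on Jan 13.

23:02 on January 13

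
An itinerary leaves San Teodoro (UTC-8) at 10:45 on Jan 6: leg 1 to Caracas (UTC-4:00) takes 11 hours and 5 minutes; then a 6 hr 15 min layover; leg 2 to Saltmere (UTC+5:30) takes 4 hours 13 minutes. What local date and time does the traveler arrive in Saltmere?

Convert departure to UTC: 10:45 + 8:00 = 18:45 UTC on Jan 6.
Add 11 hours and 5 minutes leg 1 → 05:50 UTC (Jan 7).
Add 6 hours and 15 minutes layover in Caracas → 12:05 UTC.
Add 4 hours 13 minutes leg 2 → 16:18 UTC.
Saltmere is UTC+5:30, so local arrival = 16:18 + 5:30 = 21:48 on Jan 7.

21:48 on Jan 7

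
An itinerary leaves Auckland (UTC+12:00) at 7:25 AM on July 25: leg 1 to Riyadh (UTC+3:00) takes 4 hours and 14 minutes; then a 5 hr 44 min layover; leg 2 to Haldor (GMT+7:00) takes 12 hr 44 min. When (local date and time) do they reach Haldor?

Convert departure to UTC: 7:25 AM − 12:00 = 7:25 PM UTC on Jul 24.
Add 4 hours and 14 minutes leg 1 → 11:39 PM UTC.
Add 5 hours and 44 minutes layover in Riyadh → 5:23 AM UTC (Jul 25).
Add 12 hours and 44 minutes leg 2 → 6:07 PM UTC.
Haldor is UTC+7:00, so local arrival = 6:07 PM + 7:00 = 1:07 AM on Jul 26.

1:07 AM on Jul 26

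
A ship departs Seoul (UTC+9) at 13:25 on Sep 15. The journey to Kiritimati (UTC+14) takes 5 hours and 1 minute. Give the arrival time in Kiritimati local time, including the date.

23:26 on September 15

Kiritimati is 5:00 ahead of Seoul.
After 5 hours and 1 minute it is 18:26 in Seoul.
Shift by the zone difference: 18:26 + 5:00 = 23:26 on Sep 15 in Kiritimati.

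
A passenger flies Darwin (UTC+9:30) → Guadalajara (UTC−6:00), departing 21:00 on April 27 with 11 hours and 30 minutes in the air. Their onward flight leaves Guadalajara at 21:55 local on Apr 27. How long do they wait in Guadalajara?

4 hours 55 minutes

Convert departure to UTC: 21:00 − 9:30 = 11:30 UTC on Apr 27.
Add 11 hours 30 minutes flight time → 23:00 UTC.
Guadalajara is UTC−6:00, so local arrival = 23:00 − 6:00 = 17:00 on Apr 27.
Layover = 21:55 − 17:00 = 4 hours 55 minutes.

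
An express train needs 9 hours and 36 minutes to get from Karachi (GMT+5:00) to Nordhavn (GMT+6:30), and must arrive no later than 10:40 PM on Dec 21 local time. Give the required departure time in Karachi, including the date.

Target arrival in UTC: 10:40 PM − 6:30 = 4:10 PM on Dec 21.
Subtract 9 hours and 36 minutes → departure 6:34 AM UTC on Dec 21.
Karachi is UTC+5:00: 6:34 AM + 5:00 = 11:34 AM on Dec 21.

11:34 AM on December 21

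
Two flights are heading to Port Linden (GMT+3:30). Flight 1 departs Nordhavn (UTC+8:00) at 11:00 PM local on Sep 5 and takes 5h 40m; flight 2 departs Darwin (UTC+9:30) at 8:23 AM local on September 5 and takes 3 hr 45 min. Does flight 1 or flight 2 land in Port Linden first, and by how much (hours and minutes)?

the second, by 18 hours 2 minutes

Flight 1 in UTC: 11:00 PM − 8:00 = 3:00 PM on Sep 5.
+5 hours and 40 minutes → arrive 8:40 PM UTC on Sep 5.
Flight 2 in UTC: 8:23 AM − 9:30 = 10:53 PM on Sep 4.
+3 hours and 45 minutes → arrive 2:38 AM UTC on Sep 5.
Flight 2 lands earlier by 18 hours 2 minutes.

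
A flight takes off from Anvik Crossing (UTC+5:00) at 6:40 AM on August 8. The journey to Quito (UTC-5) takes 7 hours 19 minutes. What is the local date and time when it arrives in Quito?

3:59 AM on August 8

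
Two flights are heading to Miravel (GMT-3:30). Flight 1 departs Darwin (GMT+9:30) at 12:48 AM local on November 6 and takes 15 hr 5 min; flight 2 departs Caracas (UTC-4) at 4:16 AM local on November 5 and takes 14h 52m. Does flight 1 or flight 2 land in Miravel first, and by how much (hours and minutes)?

Flight 1 in UTC: 12:48 AM − 9:30 = 3:18 PM on Nov 5.
+15 hours 5 minutes → arrive 6:23 AM UTC on Nov 6.
Flight 2 in UTC: 4:16 AM + 4:00 = 8:16 AM on Nov 5.
+14 hours and 52 minutes → arrive 11:08 PM UTC on Nov 5.
Flight 2 lands earlier by 7 hours 15 minutes.

the second, by 7 hours 15 minutes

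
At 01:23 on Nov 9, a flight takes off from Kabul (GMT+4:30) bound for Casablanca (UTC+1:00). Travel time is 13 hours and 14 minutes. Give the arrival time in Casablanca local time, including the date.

11:07 on November 9

Convert departure to UTC: 01:23 − 4:30 = 20:53 UTC on Nov 8.
Add 13 hours and 14 minutes travel time → 10:07 UTC (Nov 9).
Casablanca is UTC+1:00, so local arrival = 10:07 + 1:00 = 11:07 on Nov 9.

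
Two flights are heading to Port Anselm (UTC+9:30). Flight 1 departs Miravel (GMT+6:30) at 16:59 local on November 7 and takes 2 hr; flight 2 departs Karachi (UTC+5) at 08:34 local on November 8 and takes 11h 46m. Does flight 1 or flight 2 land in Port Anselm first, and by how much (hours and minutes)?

Flight 1 in UTC: 16:59 − 6:30 = 10:29 on Nov 7.
+2 hours → arrive 12:29 UTC on Nov 7.
Flight 2 in UTC: 08:34 − 5:00 = 03:34 on Nov 8.
+11 hours 46 minutes → arrive 15:20 UTC on Nov 8.
Flight 1 lands earlier by 26 hours 51 minutes.

the first, by 26 hours 51 minutes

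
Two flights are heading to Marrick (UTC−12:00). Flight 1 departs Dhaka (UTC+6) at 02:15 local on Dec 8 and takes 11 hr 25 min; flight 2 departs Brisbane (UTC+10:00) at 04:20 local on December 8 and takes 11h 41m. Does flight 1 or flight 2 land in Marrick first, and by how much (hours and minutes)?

Flight 1 in UTC: 02:15 − 6:00 = 20:15 on Dec 7.
+11 hours and 25 minutes → arrive 07:40 UTC on Dec 8.
Flight 2 in UTC: 04:20 − 10:00 = 18:20 on Dec 7.
+11 hours 41 minutes → arrive 06:01 UTC on Dec 8.
Flight 2 lands earlier by 1 hour 39 minutes.

the second, by 1 hour 39 minutes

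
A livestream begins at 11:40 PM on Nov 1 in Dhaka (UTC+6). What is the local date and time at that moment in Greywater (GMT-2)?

3:40 PM on November 1

Greywater is 8:00 behind Dhaka.
Shift by the zone difference: 11:40 PM − 8:00 = 3:40 PM on Nov 1 in Greywater.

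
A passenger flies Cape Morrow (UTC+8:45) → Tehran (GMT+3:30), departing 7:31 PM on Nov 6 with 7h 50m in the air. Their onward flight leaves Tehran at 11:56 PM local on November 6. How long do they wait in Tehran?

1 hour 50 minutes

Convert departure to UTC: 7:31 PM − 8:45 = 10:46 AM UTC on Nov 6.
Add 7 hours 50 minutes flight time → 6:36 PM UTC.
Tehran is UTC+3:30, so local arrival = 6:36 PM + 3:30 = 10:06 PM on Nov 6.
Layover = 11:56 PM − 10:06 PM = 1 hour 50 minutes.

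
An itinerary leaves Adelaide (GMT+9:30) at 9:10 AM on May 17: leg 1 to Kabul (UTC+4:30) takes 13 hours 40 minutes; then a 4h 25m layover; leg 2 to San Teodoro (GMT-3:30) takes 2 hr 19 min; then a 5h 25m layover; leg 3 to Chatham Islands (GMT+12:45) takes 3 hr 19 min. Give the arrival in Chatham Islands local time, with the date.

Convert departure to UTC: 9:10 AM − 9:30 = 11:40 PM UTC on May 16.
Add 13 hours 40 minutes leg 1 → 1:20 PM UTC (May 17).
Add 4 hours and 25 minutes layover in Kabul → 5:45 PM UTC.
Add 2 hours and 19 minutes leg 2 → 8:04 PM UTC.
Add 5 hours 25 minutes layover in San Teodoro → 1:29 AM UTC (May 18).
Add 3 hours and 19 minutes leg 3 → 4:48 AM UTC.
Chatham Islands is UTC+12:45, so local arrival = 4:48 AM + 12:45 = 5:33 PM on May 18.

5:33 PM on May 18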